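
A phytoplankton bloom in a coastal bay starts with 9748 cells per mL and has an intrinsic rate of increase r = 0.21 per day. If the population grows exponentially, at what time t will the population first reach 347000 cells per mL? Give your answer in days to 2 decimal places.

17.01 days

Set N₀·e^(rt) = 347000: e^(0.21·t) = 347000/9748 = 35.597.
0.21·t = ln(35.597) = 3.5723, so t = 3.5723/0.21 = 17.011.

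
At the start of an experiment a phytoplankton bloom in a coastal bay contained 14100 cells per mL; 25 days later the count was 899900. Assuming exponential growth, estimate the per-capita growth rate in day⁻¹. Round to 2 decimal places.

0.17 per day

From N(t) = N₀·e^(rt): e^(r·25) = 899900/14100 = 63.823.
r·25 = ln(63.823) = 4.1561, so r = 4.1561/25 = 0.16624.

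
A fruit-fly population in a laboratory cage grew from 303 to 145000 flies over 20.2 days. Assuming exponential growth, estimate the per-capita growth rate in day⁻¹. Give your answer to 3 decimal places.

0.305 per day

From N(t) = N₀·e^(rt): e^(r·20.2) = 145000/303 = 478.55.
r·20.2 = ln(478.55) = 6.1708, so r = 6.1708/20.2 = 0.30548.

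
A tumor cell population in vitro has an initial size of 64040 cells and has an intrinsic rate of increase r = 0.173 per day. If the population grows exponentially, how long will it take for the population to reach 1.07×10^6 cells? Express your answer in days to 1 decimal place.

16.3 days

Set N₀·e^(rt) = 1.07×10^6: e^(0.173·t) = 1.07×10^6/64040 = 16.708.
0.173·t = ln(16.708) = 2.8159, so t = 2.8159/0.173 = 16.277.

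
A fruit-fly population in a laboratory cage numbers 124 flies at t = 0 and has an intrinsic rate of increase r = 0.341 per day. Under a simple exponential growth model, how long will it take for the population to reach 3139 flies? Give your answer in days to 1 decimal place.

Set N₀·e^(rt) = 3139: e^(0.341·t) = 3139/124 = 25.315.
0.341·t = ln(25.315) = 3.2314, so t = 3.2314/0.341 = 9.4762.

9.5 days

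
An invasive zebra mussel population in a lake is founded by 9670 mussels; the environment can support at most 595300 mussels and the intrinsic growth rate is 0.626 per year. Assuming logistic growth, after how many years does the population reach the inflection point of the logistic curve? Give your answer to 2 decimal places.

Logistic growth is fastest at N = K/2 = 297650.
A = (K − N₀)/N₀ = 60.562. Set K/(1 + A·e^(−rt)) = K/2 → A·e^(−rt) = 1.
e^(−0.626t) = 1/60.562 = 0.0165121, so t = ln(60.562)/0.626 = 4.1037/0.626 = 6.5554.

6.56 years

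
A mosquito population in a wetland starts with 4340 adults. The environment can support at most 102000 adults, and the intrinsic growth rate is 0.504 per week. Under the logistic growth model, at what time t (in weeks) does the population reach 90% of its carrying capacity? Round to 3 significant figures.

10.5 weeks

A = (K − N₀)/N₀ = (102000 − 4340)/4340 = 22.502.
Solve 102000/(1 + 22.502·e^(−0.504t)) = 91800: 1 + 22.502·e^(−0.504t) = 1.1111, so e^(−0.504t) = 0.00493777.
−0.504·t = ln(0.00493777) = -5.3108, so t = 5.3108/0.504 = 10.537.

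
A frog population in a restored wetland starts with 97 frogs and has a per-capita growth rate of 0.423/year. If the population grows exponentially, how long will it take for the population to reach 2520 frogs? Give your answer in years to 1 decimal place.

7.7 years

Set N₀·e^(rt) = 2520: e^(0.423·t) = 2520/97 = 25.979.
0.423·t = ln(25.979) = 3.2573, so t = 3.2573/0.423 = 7.7005.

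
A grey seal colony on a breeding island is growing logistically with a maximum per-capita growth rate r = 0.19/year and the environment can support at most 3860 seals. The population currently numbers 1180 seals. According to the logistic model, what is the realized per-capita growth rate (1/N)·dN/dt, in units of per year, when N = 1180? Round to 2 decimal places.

0.13 per year

(1/N)·dN/dt = r(1 − N/K) = 0.19 × (1 − 1180/3860).
= 0.19 × 0.6943 = 0.13192.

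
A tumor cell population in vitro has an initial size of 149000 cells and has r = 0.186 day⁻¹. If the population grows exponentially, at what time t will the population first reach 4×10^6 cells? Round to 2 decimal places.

Set N₀·e^(rt) = 4×10^6: e^(0.186·t) = 4×10^6/149000 = 26.846.
0.186·t = ln(26.846) = 3.2901, so t = 3.2901/0.186 = 17.689.

17.69 days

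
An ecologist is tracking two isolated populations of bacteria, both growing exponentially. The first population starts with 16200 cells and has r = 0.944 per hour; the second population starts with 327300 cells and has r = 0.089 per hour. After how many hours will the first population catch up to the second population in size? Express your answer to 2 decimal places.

Set 16200·e^(0.944t) = 327300·e^(0.089t).
e^((0.944 − 0.089)t) = 327300/16200 → e^(0.855·t) = 20.204.
0.855·t = ln(20.204) = 3.0059, so t = 3.0059/0.855 = 3.5156.

3.52 hours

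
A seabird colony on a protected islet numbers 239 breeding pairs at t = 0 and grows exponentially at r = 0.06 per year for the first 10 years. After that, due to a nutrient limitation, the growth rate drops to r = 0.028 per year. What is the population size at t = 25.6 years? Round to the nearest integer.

674 breeding pairs

Phase 1: N(10) = 239·e^(0.06×10) = 239·e^0.6 = 435.486.
Phase 2 runs for 25.6 − 10 = 15.6 years at r = 0.028.
N(25.6) = 435.486·e^(0.028×15.6) = 435.486·e^0.4368 = 674.023.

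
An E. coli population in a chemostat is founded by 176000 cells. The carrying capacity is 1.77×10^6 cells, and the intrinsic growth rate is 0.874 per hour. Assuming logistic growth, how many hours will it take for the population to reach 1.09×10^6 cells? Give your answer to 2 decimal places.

A = (K − N₀)/N₀ = (1.77×10^6 − 176000)/176000 = 9.0568.
Solve 1.77×10^6/(1 + 9.0568·e^(−0.874t)) = 1.09×10^6: 1 + 9.0568·e^(−0.874t) = 1.6239, so e^(−0.874t) = 0.0688822.
−0.874·t = ln(0.0688822) = -2.6754, so t = 2.6754/0.874 = 3.0611.

3.06 hours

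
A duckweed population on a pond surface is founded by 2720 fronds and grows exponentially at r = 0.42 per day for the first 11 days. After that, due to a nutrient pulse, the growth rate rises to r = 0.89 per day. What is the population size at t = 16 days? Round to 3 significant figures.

Phase 1: N(11) = 2720·e^(0.42×11) = 2720·e^4.62 = 276064.
Phase 2 runs for 16 − 11 = 5 days at r = 0.89.
N(16) = 276064·e^(0.89×5) = 276064·e^4.45 = 2.36385×10^7.

23600000 fronds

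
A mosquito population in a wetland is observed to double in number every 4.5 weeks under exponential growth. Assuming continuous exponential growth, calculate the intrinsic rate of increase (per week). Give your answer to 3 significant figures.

r = ln(2)/t_d = 0.6931/4.5 = 0.15403.

0.154 per week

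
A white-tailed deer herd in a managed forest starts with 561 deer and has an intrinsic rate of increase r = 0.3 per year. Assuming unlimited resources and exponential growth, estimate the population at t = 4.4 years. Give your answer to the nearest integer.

2100 deer

N(t) = N₀·e^(rt) = 561 × e^(0.3×4.4) = 561 × e^1.32.
e^1.32 ≈ 3.7434, so N ≈ 561 × 3.7434 = 2100.06.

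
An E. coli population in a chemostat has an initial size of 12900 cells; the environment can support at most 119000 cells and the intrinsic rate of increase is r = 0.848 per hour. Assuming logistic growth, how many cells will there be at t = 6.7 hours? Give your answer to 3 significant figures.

116000 cells

A = (K − N₀)/N₀ = (119000 − 12900)/12900 = 8.2248.
N(t) = K/(1 + A·e^(−rt)) = 119000/(1 + 8.2248×e^(−0.848×6.7)).
e^(−5.682) = 0.0034081; denominator = 1 + 8.2248×0.0034081 = 1.028.
N = 119000/1.028 = 115755.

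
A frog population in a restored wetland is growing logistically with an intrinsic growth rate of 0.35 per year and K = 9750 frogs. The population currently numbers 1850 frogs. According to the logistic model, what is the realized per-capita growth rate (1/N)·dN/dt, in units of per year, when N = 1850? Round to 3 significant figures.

0.284 per year

(1/N)·dN/dt = r(1 − N/K) = 0.35 × (1 − 1850/9750).
= 0.35 × 0.81026 = 0.28359.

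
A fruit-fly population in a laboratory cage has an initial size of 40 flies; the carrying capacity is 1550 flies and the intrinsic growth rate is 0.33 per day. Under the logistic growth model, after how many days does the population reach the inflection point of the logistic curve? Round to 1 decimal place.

11.0 days

Logistic growth is fastest at N = K/2 = 775.
A = (K − N₀)/N₀ = 37.75. Set K/(1 + A·e^(−rt)) = K/2 → A·e^(−rt) = 1.
e^(−0.33t) = 1/37.75 = 0.0264901, so t = ln(37.75)/0.33 = 3.631/0.33 = 11.003.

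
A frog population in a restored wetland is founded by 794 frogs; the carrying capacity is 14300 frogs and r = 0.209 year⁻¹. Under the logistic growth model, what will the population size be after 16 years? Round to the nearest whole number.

A = (K − N₀)/N₀ = (14300 − 794)/794 = 17.01.
N(t) = K/(1 + A·e^(−rt)) = 14300/(1 + 17.01×e^(−0.209×16)).
e^(−3.344) = 0.035295; denominator = 1 + 17.01×0.035295 = 1.6004.
N = 14300/1.6004 = 8935.38.

8935 frogs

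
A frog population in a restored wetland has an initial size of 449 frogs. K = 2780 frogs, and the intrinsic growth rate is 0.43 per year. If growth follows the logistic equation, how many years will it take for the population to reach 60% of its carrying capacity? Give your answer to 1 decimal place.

4.8 years

A = (K − N₀)/N₀ = (2780 − 449)/449 = 5.1915.
Solve 2780/(1 + 5.1915·e^(−0.43t)) = 1668: 1 + 5.1915·e^(−0.43t) = 1.6667, so e^(−0.43t) = 0.128414.
−0.43·t = ln(0.128414) = -2.0525, so t = 2.0525/0.43 = 4.7732.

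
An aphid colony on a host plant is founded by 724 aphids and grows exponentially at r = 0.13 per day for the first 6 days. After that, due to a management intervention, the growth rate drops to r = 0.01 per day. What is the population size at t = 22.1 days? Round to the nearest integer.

Phase 1: N(6) = 724·e^(0.13×6) = 724·e^0.78 = 1579.39.
Phase 2 runs for 22.1 − 6 = 16.1 days at r = 0.01.
N(22.1) = 1579.39·e^(0.01×16.1) = 1579.39·e^0.161 = 1855.28.

1855 aphids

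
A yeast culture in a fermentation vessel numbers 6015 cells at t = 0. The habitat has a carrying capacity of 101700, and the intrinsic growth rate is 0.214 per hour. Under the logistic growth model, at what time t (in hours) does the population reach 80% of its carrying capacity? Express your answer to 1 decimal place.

A = (K − N₀)/N₀ = (101700 − 6015)/6015 = 15.908.
Solve 101700/(1 + 15.908·e^(−0.214t)) = 81360: 1 + 15.908·e^(−0.214t) = 1.25, so e^(−0.214t) = 0.0157156.
−0.214·t = ln(0.0157156) = -4.1531, so t = 4.1531/0.214 = 19.407.

19.4 hours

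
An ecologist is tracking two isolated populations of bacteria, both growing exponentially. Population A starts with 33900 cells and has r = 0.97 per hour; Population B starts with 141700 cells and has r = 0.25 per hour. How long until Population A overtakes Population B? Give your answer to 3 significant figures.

1.99 hours

Set 33900·e^(0.97t) = 141700·e^(0.25t).
e^((0.97 − 0.25)t) = 141700/33900 → e^(0.72·t) = 4.1799.
0.72·t = ln(4.1799) = 1.4303, so t = 1.4303/0.72 = 1.9865.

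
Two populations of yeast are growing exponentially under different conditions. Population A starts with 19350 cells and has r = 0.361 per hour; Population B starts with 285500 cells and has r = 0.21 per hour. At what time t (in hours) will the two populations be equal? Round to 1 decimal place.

Set 19350·e^(0.361t) = 285500·e^(0.21t).
e^((0.361 − 0.21)t) = 285500/19350 → e^(0.151·t) = 14.755.
0.151·t = ln(14.755) = 2.6915, so t = 2.6915/0.151 = 17.825.

17.8 hours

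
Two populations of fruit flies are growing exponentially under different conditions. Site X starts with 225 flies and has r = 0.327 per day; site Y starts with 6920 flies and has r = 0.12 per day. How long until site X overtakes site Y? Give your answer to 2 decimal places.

Set 225·e^(0.327t) = 6920·e^(0.12t).
e^((0.327 − 0.12)t) = 6920/225 → e^(0.207·t) = 30.756.
0.207·t = ln(30.756) = 3.4261, so t = 3.4261/0.207 = 16.551.

16.55 days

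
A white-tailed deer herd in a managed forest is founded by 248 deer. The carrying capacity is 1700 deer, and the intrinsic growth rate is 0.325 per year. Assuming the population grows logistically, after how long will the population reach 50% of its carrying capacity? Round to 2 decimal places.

5.44 years

A = (K − N₀)/N₀ = (1700 − 248)/248 = 5.8548.
Solve 1700/(1 + 5.8548·e^(−0.325t)) = 850: 1 + 5.8548·e^(−0.325t) = 2, so e^(−0.325t) = 0.170799.
−0.325·t = ln(0.170799) = -1.7673, so t = 1.7673/0.325 = 5.4377.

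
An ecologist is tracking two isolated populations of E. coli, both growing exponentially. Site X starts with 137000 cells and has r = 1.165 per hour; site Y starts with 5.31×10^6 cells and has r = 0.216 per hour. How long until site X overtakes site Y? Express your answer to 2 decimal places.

Set 137000·e^(1.165t) = 5.31×10^6·e^(0.216t).
e^((1.165 − 0.216)t) = 5.31×10^6/137000 → e^(0.949·t) = 38.759.
0.949·t = ln(38.759) = 3.6574, so t = 3.6574/0.949 = 3.8539.

3.85 hours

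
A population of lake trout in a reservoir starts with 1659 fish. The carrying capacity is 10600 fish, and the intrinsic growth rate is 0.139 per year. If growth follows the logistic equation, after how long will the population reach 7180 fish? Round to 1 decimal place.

A = (K − N₀)/N₀ = (10600 − 1659)/1659 = 5.3894.
Solve 10600/(1 + 5.3894·e^(−0.139t)) = 7180: 1 + 5.3894·e^(−0.139t) = 1.4763, so e^(−0.139t) = 0.0883816.
−0.139·t = ln(0.0883816) = -2.4261, so t = 2.4261/0.139 = 17.454.

17.5 years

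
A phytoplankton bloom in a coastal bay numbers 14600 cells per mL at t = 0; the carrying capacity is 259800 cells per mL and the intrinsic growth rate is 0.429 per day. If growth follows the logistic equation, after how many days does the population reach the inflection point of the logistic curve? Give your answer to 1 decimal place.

6.6 days

Logistic growth is fastest at N = K/2 = 129900.
A = (K − N₀)/N₀ = 16.795. Set K/(1 + A·e^(−rt)) = K/2 → A·e^(−rt) = 1.
e^(−0.429t) = 1/16.795 = 0.0595432, so t = ln(16.795)/0.429 = 2.8211/0.429 = 6.5759.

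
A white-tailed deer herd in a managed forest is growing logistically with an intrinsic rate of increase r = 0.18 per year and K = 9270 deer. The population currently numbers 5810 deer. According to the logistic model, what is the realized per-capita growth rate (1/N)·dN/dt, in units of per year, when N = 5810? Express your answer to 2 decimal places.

(1/N)·dN/dt = r(1 − N/K) = 0.18 × (1 − 5810/9270).
= 0.18 × 0.37325 = 0.067184.

0.07 per year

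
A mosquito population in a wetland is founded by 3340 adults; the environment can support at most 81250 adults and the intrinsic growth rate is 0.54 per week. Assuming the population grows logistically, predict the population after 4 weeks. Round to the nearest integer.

A = (K − N₀)/N₀ = (81250 − 3340)/3340 = 23.326.
N(t) = K/(1 + A·e^(−rt)) = 81250/(1 + 23.326×e^(−0.54×4)).
e^(−2.16) = 0.11533; denominator = 1 + 23.326×0.11533 = 3.6901.
N = 81250/3.6901 = 22018.3.

22018 adults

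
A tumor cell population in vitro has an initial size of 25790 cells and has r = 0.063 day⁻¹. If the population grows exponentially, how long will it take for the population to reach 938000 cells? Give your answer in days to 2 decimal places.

Set N₀·e^(rt) = 938000: e^(0.063·t) = 938000/25790 = 36.371.
0.063·t = ln(36.371) = 3.5938, so t = 3.5938/0.063 = 57.044.

57.04 days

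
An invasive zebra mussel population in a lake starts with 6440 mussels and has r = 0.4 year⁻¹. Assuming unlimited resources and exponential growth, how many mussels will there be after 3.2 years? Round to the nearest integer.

N(t) = N₀·e^(rt) = 6440 × e^(0.4×3.2) = 6440 × e^1.28.
e^1.28 ≈ 3.5966, so N ≈ 6440 × 3.5966 = 23162.4.

23162 mussels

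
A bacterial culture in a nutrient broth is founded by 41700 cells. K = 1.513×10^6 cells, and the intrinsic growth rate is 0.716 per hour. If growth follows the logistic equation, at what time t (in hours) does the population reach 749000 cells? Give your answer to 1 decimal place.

A = (K − N₀)/N₀ = (1.513×10^6 − 41700)/41700 = 35.283.
Solve 1.513×10^6/(1 + 35.283·e^(−0.716t)) = 749000: 1 + 35.283·e^(−0.716t) = 2.02, so e^(−0.716t) = 0.0289099.
−0.716·t = ln(0.0289099) = -3.5436, so t = 3.5436/0.716 = 4.9491.

4.9 hours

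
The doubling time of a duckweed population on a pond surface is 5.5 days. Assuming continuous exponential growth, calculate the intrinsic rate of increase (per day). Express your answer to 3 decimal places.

r = ln(2)/t_d = 0.6931/5.5 = 0.12603.

0.126 per day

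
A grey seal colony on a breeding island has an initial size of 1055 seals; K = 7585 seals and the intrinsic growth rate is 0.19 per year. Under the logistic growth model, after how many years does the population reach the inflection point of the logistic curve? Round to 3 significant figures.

Logistic growth is fastest at N = K/2 = 3792.5.
A = (K − N₀)/N₀ = 6.1896. Set K/(1 + A·e^(−rt)) = K/2 → A·e^(−rt) = 1.
e^(−0.19t) = 1/6.1896 = 0.161562, so t = ln(6.1896)/0.19 = 1.8229/0.19 = 9.594.

9.59 years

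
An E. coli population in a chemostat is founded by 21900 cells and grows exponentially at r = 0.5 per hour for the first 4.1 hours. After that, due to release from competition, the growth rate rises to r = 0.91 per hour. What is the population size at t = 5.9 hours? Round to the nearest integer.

875230 cells

Phase 1: N(4.1) = 21900·e^(0.5×4.1) = 21900·e^2.05 = 170117.
Phase 2 runs for 5.9 − 4.1 = 1.8 hours at r = 0.91.
N(5.9) = 170117·e^(0.91×1.8) = 170117·e^1.638 = 875230.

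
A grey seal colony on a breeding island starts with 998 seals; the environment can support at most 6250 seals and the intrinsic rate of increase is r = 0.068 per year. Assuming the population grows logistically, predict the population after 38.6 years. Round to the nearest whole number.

A = (K − N₀)/N₀ = (6250 − 998)/998 = 5.2625.
N(t) = K/(1 + A·e^(−rt)) = 6250/(1 + 5.2625×e^(−0.068×38.6)).
e^(−2.625) = 0.072454; denominator = 1 + 5.2625×0.072454 = 1.3813.
N = 6250/1.3813 = 4524.75.

4525 seals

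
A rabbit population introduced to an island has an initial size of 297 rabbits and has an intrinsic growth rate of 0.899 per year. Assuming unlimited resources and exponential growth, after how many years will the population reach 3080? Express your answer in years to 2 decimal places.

Set N₀·e^(rt) = 3080: e^(0.899·t) = 3080/297 = 10.37.
0.899·t = ln(10.37) = 2.339, so t = 2.339/0.899 = 2.6017.

2.60 years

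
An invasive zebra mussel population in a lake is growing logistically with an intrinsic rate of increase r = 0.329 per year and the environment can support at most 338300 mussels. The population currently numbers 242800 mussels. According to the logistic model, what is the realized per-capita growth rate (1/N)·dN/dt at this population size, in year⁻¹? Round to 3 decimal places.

(1/N)·dN/dt = r(1 − N/K) = 0.329 × (1 − 242800/338300).
= 0.329 × 0.28229 = 0.092875.

0.093 per year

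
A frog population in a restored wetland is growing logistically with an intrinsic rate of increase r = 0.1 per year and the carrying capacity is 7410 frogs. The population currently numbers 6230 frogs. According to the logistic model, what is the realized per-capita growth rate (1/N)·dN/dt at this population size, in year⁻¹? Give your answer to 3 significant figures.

(1/N)·dN/dt = r(1 − N/K) = 0.1 × (1 − 6230/7410).
= 0.1 × 0.15924 = 0.015924.

0.0159 per year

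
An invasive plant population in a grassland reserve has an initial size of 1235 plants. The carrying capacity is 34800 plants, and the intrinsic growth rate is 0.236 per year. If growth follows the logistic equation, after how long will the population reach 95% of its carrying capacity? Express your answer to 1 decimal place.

A = (K − N₀)/N₀ = (34800 − 1235)/1235 = 27.178.
Solve 34800/(1 + 27.178·e^(−0.236t)) = 33060: 1 + 27.178·e^(−0.236t) = 1.0526, so e^(−0.236t) = 0.00193654.
−0.236·t = ln(0.00193654) = -6.2469, so t = 6.2469/0.236 = 26.47.

26.5 years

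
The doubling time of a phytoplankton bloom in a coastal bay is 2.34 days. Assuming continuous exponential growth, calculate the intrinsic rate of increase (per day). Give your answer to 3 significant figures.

0.296 per day

r = ln(2)/t_d = 0.6931/2.34 = 0.29622.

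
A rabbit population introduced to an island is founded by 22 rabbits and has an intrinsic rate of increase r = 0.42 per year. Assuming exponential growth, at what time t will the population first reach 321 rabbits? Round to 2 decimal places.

Set N₀·e^(rt) = 321: e^(0.42·t) = 321/22 = 14.591.
0.42·t = ln(14.591) = 2.6804, so t = 2.6804/0.42 = 6.3819.

6.38 years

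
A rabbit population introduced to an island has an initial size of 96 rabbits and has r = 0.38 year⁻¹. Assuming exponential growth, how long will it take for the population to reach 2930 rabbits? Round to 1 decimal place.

9.0 years

Set N₀·e^(rt) = 2930: e^(0.38·t) = 2930/96 = 30.521.
0.38·t = ln(30.521) = 3.4184, so t = 3.4184/0.38 = 8.9958.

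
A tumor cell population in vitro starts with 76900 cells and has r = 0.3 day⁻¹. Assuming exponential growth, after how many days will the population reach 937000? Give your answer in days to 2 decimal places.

Set N₀·e^(rt) = 937000: e^(0.3·t) = 937000/76900 = 12.185.
0.3·t = ln(12.185) = 2.5002, so t = 2.5002/0.3 = 8.3339.

8.33 days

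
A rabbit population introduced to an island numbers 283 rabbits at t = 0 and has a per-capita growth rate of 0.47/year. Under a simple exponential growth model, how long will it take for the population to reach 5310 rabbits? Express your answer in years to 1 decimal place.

6.2 years

Set N₀·e^(rt) = 5310: e^(0.47·t) = 5310/283 = 18.763.
0.47·t = ln(18.763) = 2.9319, so t = 2.9319/0.47 = 6.2381.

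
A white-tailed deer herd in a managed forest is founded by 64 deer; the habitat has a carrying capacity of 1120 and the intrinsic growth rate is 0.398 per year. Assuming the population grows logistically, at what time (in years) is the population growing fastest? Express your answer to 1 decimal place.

7.0 years

Logistic growth is fastest at N = K/2 = 560.
A = (K − N₀)/N₀ = 16.5. Set K/(1 + A·e^(−rt)) = K/2 → A·e^(−rt) = 1.
e^(−0.398t) = 1/16.5 = 0.0606061, so t = ln(16.5)/0.398 = 2.8034/0.398 = 7.0436.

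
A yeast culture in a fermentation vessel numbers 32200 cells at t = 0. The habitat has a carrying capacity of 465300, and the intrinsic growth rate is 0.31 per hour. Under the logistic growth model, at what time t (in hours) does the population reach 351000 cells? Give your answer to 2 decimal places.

12.00 hours

A = (K − N₀)/N₀ = (465300 − 32200)/32200 = 13.45.
Solve 465300/(1 + 13.45·e^(−0.31t)) = 351000: 1 + 13.45·e^(−0.31t) = 1.3256, so e^(−0.31t) = 0.0242107.
−0.31·t = ln(0.0242107) = -3.721, so t = 3.721/0.31 = 12.003.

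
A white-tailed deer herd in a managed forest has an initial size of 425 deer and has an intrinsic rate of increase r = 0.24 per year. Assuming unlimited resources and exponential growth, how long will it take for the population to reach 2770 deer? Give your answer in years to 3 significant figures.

7.81 years

Set N₀·e^(rt) = 2770: e^(0.24·t) = 2770/425 = 6.5176.
0.24·t = ln(6.5176) = 1.8745, so t = 1.8745/0.24 = 7.8105.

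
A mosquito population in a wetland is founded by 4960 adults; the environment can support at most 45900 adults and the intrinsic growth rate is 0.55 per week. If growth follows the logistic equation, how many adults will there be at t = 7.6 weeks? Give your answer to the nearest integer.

A = (K − N₀)/N₀ = (45900 − 4960)/4960 = 8.254.
N(t) = K/(1 + A·e^(−rt)) = 45900/(1 + 8.254×e^(−0.55×7.6)).
e^(−4.18) = 0.015299; denominator = 1 + 8.254×0.015299 = 1.1263.
N = 45900/1.1263 = 40753.8.

40754 adults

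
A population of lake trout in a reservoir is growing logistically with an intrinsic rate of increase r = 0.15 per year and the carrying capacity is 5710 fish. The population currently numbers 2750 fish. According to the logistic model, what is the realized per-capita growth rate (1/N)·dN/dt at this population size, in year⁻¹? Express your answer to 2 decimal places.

0.08 per year

(1/N)·dN/dt = r(1 − N/K) = 0.15 × (1 − 2750/5710).
= 0.15 × 0.51839 = 0.077758.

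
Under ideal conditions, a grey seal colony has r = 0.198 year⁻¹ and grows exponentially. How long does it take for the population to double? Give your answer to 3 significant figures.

3.50 years

Doubling time t_d = ln(2)/r = 0.6931/0.198 = 3.5007.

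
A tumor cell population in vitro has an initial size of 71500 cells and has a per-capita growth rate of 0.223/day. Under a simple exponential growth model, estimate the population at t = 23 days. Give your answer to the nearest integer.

12072645 cells

N(t) = N₀·e^(rt) = 71500 × e^(0.223×23) = 71500 × e^5.129.
e^5.129 ≈ 168.85, so N ≈ 71500 × 168.85 = 1.207265×10^7.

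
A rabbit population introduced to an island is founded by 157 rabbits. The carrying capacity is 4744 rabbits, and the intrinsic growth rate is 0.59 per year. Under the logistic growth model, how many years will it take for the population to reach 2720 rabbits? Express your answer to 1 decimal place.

6.2 years

A = (K − N₀)/N₀ = (4744 − 157)/157 = 29.217.
Solve 4744/(1 + 29.217·e^(−0.59t)) = 2720: 1 + 29.217·e^(−0.59t) = 1.7441, so e^(−0.59t) = 0.025469.
−0.59·t = ln(0.025469) = -3.6703, so t = 3.6703/0.59 = 6.2208.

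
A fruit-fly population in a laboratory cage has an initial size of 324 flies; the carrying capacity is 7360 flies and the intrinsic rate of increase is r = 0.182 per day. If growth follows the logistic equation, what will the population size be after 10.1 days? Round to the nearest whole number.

A = (K − N₀)/N₀ = (7360 − 324)/324 = 21.716.
N(t) = K/(1 + A·e^(−rt)) = 7360/(1 + 21.716×e^(−0.182×10.1)).
e^(−1.838) = 0.1591; denominator = 1 + 21.716×0.1591 = 4.4551.
N = 7360/4.4551 = 1652.04.

1652 flies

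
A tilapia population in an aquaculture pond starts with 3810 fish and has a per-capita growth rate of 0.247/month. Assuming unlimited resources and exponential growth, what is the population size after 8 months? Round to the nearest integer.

N(t) = N₀·e^(rt) = 3810 × e^(0.247×8) = 3810 × e^1.976.
e^1.976 ≈ 7.2138, so N ≈ 3810 × 7.2138 = 27484.7.

27485 fish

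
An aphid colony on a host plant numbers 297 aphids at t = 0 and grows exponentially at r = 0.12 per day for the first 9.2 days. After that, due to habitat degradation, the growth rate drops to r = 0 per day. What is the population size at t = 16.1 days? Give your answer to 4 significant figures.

895.8 aphids

Phase 1: N(9.2) = 297·e^(0.12×9.2) = 297·e^1.104 = 895.813.
Phase 2 runs for 16.1 − 9.2 = 6.9 days at r = 0.
N(16.1) = 895.813·e^(0×6.9) = 895.813·e^-0 = 895.813.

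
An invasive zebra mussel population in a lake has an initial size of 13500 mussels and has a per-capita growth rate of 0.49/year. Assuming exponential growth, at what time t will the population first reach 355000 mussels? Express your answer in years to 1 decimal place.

6.7 years

Set N₀·e^(rt) = 355000: e^(0.49·t) = 355000/13500 = 26.296.
0.49·t = ln(26.296) = 3.2694, so t = 3.2694/0.49 = 6.6723.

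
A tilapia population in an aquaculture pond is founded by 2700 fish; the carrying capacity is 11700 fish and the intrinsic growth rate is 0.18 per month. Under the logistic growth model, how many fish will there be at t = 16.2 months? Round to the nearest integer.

A = (K − N₀)/N₀ = (11700 − 2700)/2700 = 3.3333.
N(t) = K/(1 + A·e^(−rt)) = 11700/(1 + 3.3333×e^(−0.18×16.2)).
e^(−2.916) = 0.05415; denominator = 1 + 3.3333×0.05415 = 1.1805.
N = 11700/1.1805 = 9911.06.

9911 fish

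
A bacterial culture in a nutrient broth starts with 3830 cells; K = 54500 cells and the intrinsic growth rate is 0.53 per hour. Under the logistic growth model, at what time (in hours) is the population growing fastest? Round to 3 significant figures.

4.87 hours

Logistic growth is fastest at N = K/2 = 27250.
A = (K − N₀)/N₀ = 13.23. Set K/(1 + A·e^(−rt)) = K/2 → A·e^(−rt) = 1.
e^(−0.53t) = 1/13.23 = 0.0755871, so t = ln(13.23)/0.53 = 2.5825/0.53 = 4.8726.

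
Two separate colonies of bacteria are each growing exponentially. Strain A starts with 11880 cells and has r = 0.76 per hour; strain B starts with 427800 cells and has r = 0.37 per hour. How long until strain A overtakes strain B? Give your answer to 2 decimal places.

9.19 hours

Set 11880·e^(0.76t) = 427800·e^(0.37t).
e^((0.76 − 0.37)t) = 427800/11880 → e^(0.39·t) = 36.01.
0.39·t = ln(36.01) = 3.5838, so t = 3.5838/0.39 = 9.1892.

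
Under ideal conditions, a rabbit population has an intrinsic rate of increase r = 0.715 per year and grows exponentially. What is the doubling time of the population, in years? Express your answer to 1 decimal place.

Doubling time t_d = ln(2)/r = 0.6931/0.715 = 0.96944.

1.0 years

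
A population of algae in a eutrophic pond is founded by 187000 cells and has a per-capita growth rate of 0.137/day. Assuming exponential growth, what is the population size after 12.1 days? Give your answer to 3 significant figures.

N(t) = N₀·e^(rt) = 187000 × e^(0.137×12.1) = 187000 × e^1.658.
e^1.658 ≈ 5.2472, so N ≈ 187000 × 5.2472 = 981232.

981000 cells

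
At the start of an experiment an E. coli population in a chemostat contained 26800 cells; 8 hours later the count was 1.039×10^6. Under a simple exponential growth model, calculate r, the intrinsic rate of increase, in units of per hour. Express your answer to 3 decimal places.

From N(t) = N₀·e^(rt): e^(r·8) = 1.039×10^6/26800 = 38.769.
r·8 = ln(38.769) = 3.6576, so r = 3.6576/8 = 0.4572.

0.457 per hour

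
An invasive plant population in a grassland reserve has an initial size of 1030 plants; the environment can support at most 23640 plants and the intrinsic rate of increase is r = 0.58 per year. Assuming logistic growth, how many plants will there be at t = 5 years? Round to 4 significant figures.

A = (K − N₀)/N₀ = (23640 − 1030)/1030 = 21.951.
N(t) = K/(1 + A·e^(−rt)) = 23640/(1 + 21.951×e^(−0.58×5)).
e^(−2.9) = 0.055023; denominator = 1 + 21.951×0.055023 = 2.2078.
N = 23640/2.2078 = 10707.3.

10710 plants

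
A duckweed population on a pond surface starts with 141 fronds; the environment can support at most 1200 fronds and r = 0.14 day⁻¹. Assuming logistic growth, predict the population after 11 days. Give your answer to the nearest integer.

460 fronds

A = (K − N₀)/N₀ = (1200 − 141)/141 = 7.5106.
N(t) = K/(1 + A·e^(−rt)) = 1200/(1 + 7.5106×e^(−0.14×11)).
e^(−1.54) = 0.21438; denominator = 1 + 7.5106×0.21438 = 2.6101.
N = 1200/2.6101 = 459.746.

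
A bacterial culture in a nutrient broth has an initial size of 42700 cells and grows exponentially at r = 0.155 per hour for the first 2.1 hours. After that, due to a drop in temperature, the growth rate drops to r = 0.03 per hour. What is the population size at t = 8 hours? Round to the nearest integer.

70577 cells

Phase 1: N(2.1) = 42700·e^(0.155×2.1) = 42700·e^0.3255 = 59127.7.
Phase 2 runs for 8 − 2.1 = 5.9 hours at r = 0.03.
N(8) = 59127.7·e^(0.03×5.9) = 59127.7·e^0.177 = 70576.6.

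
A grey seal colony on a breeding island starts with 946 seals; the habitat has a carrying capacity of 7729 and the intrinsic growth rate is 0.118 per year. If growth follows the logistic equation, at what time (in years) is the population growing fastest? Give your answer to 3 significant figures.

Logistic growth is fastest at N = K/2 = 3864.5.
A = (K − N₀)/N₀ = 7.1702. Set K/(1 + A·e^(−rt)) = K/2 → A·e^(−rt) = 1.
e^(−0.118t) = 1/7.1702 = 0.139466, so t = ln(7.1702)/0.118 = 1.9699/0.118 = 16.694.

16.7 years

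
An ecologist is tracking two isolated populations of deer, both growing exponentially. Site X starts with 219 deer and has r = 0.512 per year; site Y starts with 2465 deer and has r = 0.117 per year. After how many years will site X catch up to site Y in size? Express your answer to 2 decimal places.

6.13 years

Set 219·e^(0.512t) = 2465·e^(0.117t).
e^((0.512 − 0.117)t) = 2465/219 → e^(0.395·t) = 11.256.
0.395·t = ln(11.256) = 2.4209, so t = 2.4209/0.395 = 6.1288.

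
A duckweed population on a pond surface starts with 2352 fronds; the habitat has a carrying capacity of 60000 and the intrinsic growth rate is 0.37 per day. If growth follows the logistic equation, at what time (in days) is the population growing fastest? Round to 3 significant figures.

8.65 days

Logistic growth is fastest at N = K/2 = 30000.
A = (K − N₀)/N₀ = 24.51. Set K/(1 + A·e^(−rt)) = K/2 → A·e^(−rt) = 1.
e^(−0.37t) = 1/24.51 = 0.0407993, so t = ln(24.51)/0.37 = 3.1991/0.37 = 8.6462.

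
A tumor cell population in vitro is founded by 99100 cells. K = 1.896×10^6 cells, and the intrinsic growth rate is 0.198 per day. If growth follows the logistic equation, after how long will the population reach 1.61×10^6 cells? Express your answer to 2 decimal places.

A = (K − N₀)/N₀ = (1.896×10^6 − 99100)/99100 = 18.132.
Solve 1.896×10^6/(1 + 18.132·e^(−0.198t)) = 1.61×10^6: 1 + 18.132·e^(−0.198t) = 1.1776, so e^(−0.198t) = 0.00979693.
−0.198·t = ln(0.00979693) = -4.6257, so t = 4.6257/0.198 = 23.362.

23.36 days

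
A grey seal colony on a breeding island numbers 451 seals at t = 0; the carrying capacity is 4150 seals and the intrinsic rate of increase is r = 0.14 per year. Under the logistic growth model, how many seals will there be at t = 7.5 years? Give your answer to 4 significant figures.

1072 seals

A = (K − N₀)/N₀ = (4150 − 451)/451 = 8.2018.
N(t) = K/(1 + A·e^(−rt)) = 4150/(1 + 8.2018×e^(−0.14×7.5)).
e^(−1.05) = 0.34994; denominator = 1 + 8.2018×0.34994 = 3.8701.
N = 4150/3.8701 = 1072.32.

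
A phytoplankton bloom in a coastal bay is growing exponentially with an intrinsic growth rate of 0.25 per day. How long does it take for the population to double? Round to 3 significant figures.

Doubling time t_d = ln(2)/r = 0.6931/0.25 = 2.7726.

2.77 days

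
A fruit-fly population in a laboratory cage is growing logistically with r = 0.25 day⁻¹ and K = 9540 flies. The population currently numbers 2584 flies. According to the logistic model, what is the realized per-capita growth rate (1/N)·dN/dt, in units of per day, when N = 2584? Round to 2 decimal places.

(1/N)·dN/dt = r(1 − N/K) = 0.25 × (1 − 2584/9540).
= 0.25 × 0.72914 = 0.18229.

0.18 per day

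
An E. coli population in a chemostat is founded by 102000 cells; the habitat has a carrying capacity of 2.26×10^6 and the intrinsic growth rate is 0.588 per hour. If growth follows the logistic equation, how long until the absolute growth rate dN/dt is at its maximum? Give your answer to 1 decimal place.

5.2 hours

Logistic growth is fastest at N = K/2 = 1.13×10^6.
A = (K − N₀)/N₀ = 21.157. Set K/(1 + A·e^(−rt)) = K/2 → A·e^(−rt) = 1.
e^(−0.588t) = 1/21.157 = 0.047266, so t = ln(21.157)/0.588 = 3.052/0.588 = 5.1904.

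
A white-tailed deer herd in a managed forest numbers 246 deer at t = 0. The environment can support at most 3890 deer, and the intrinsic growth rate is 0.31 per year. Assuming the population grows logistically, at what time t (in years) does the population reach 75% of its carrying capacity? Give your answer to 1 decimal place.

12.2 years

A = (K − N₀)/N₀ = (3890 − 246)/246 = 14.813.
Solve 3890/(1 + 14.813·e^(−0.31t)) = 2917.5: 1 + 14.813·e^(−0.31t) = 1.3333, so e^(−0.31t) = 0.0225027.
−0.31·t = ln(0.0225027) = -3.7941, so t = 3.7941/0.31 = 12.239.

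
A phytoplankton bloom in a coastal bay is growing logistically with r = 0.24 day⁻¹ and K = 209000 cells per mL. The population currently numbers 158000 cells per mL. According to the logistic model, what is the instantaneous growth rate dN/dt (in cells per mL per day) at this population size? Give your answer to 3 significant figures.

dN/dt = rN(1 − N/K) = 0.24 × 158000 × (1 − 158000/209000).
1 − 158000/209000 = 0.24402; dN/dt = 0.24 × 158000 × 0.24402 = 9253.2.

9250 cells per mL per day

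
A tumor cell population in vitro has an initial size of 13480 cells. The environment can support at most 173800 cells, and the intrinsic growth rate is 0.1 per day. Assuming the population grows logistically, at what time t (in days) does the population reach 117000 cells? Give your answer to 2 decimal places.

A = (K − N₀)/N₀ = (173800 − 13480)/13480 = 11.893.
Solve 173800/(1 + 11.893·e^(−0.1t)) = 117000: 1 + 11.893·e^(−0.1t) = 1.4855, so e^(−0.1t) = 0.0408192.
−0.1·t = ln(0.0408192) = -3.1986, so t = 3.1986/0.1 = 31.986.

31.99 days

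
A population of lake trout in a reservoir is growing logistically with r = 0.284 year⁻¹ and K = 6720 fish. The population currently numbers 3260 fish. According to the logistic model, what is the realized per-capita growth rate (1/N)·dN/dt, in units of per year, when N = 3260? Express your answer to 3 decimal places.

(1/N)·dN/dt = r(1 − N/K) = 0.284 × (1 − 3260/6720).
= 0.284 × 0.51488 = 0.14623.

0.146 per year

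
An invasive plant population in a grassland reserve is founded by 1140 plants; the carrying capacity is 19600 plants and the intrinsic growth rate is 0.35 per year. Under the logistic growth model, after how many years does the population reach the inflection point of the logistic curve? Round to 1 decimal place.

Logistic growth is fastest at N = K/2 = 9800.
A = (K − N₀)/N₀ = 16.193. Set K/(1 + A·e^(−rt)) = K/2 → A·e^(−rt) = 1.
e^(−0.35t) = 1/16.193 = 0.0617551, so t = ln(16.193)/0.35 = 2.7846/0.35 = 7.9559.

8.0 years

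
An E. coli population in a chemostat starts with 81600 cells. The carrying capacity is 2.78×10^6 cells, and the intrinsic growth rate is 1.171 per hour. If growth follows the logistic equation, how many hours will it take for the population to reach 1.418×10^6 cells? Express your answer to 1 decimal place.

3.0 hours

A = (K − N₀)/N₀ = (2.78×10^6 − 81600)/81600 = 33.069.
Solve 2.78×10^6/(1 + 33.069·e^(−1.171t)) = 1.418×10^6: 1 + 33.069·e^(−1.171t) = 1.9605, so e^(−1.171t) = 0.0290459.
−1.171·t = ln(0.0290459) = -3.5389, so t = 3.5389/1.171 = 3.0221.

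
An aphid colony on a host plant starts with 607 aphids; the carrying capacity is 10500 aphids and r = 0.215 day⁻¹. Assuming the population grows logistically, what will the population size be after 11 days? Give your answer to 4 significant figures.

4148 aphids

A = (K − N₀)/N₀ = (10500 − 607)/607 = 16.298.
N(t) = K/(1 + A·e^(−rt)) = 10500/(1 + 16.298×e^(−0.215×11)).
e^(−2.365) = 0.093949; denominator = 1 + 16.298×0.093949 = 2.5312.
N = 10500/2.5312 = 4148.22.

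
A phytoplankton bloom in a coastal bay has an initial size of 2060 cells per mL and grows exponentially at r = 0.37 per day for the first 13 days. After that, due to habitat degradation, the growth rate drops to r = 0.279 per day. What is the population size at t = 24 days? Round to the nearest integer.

Phase 1: N(13) = 2060·e^(0.37×13) = 2060·e^4.81 = 252827.
Phase 2 runs for 24 − 13 = 11 days at r = 0.279.
N(24) = 252827·e^(0.279×11) = 252827·e^3.069 = 5.440934×10^6.

5440934 cells per mL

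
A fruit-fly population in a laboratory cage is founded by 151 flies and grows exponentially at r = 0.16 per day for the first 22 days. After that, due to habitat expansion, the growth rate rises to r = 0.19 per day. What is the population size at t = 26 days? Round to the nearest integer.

Phase 1: N(22) = 151·e^(0.16×22) = 151·e^3.52 = 5101.45.
Phase 2 runs for 26 − 22 = 4 days at r = 0.19.
N(26) = 5101.45·e^(0.19×4) = 5101.45·e^0.76 = 10908.3.

10908 flies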